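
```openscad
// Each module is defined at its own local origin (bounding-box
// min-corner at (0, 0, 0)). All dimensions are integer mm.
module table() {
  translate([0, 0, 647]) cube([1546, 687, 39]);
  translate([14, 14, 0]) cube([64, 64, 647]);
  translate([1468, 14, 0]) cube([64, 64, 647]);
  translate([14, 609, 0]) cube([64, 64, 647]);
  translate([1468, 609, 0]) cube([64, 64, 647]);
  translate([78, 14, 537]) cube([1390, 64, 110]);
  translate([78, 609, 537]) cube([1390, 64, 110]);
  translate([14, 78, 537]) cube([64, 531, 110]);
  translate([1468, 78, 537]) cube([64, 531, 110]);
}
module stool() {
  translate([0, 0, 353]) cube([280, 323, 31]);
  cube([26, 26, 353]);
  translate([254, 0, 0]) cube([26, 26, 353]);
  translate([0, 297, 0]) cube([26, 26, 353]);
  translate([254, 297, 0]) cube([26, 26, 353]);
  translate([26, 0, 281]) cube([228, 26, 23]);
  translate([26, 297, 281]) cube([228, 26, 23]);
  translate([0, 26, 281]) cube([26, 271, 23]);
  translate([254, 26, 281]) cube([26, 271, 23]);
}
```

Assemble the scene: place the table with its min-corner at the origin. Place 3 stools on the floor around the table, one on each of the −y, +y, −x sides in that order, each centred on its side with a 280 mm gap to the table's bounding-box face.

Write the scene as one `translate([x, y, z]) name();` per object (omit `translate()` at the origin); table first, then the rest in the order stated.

table();
translate([633, -603, 0]) stool();
translate([633, 967, 0]) stool();
translate([-560, 182, 0]) stool();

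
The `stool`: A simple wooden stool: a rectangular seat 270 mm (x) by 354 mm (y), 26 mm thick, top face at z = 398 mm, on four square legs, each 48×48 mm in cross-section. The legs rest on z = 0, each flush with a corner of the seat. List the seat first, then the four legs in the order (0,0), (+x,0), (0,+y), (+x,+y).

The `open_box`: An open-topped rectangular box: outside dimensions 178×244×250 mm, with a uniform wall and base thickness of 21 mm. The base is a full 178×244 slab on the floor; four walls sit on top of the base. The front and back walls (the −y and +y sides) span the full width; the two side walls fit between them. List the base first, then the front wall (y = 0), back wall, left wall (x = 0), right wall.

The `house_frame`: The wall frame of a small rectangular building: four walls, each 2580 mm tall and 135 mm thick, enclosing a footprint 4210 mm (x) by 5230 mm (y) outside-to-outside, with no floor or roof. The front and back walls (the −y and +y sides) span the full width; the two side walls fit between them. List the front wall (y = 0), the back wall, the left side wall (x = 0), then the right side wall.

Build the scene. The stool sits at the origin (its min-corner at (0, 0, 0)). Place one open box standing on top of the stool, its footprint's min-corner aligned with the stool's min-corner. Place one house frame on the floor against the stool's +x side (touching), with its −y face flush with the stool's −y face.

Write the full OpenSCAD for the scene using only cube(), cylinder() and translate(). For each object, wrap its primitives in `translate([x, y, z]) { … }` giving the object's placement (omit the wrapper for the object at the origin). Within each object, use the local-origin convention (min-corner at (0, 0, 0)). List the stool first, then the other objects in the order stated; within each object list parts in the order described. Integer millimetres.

translate([0, 0, 372]) cube([270, 354, 26]);
cube([48, 48, 372]);
translate([222, 0, 0]) cube([48, 48, 372]);
translate([0, 306, 0]) cube([48, 48, 372]);
translate([222, 306, 0]) cube([48, 48, 372]);
translate([0, 0, 398]) {
  cube([178, 244, 21]);
  translate([0, 0, 21]) cube([178, 21, 229]);
  translate([0, 223, 21]) cube([178, 21, 229]);
  translate([0, 21, 21]) cube([21, 202, 229]);
  translate([157, 21, 21]) cube([21, 202, 229]);
}
translate([270, 0, 0]) {
  cube([4210, 135, 2580]);
  translate([0, 5095, 0]) cube([4210, 135, 2580]);
  translate([0, 135, 0]) cube([135, 4960, 2580]);
  translate([4075, 135, 0]) cube([135, 4960, 2580]);
}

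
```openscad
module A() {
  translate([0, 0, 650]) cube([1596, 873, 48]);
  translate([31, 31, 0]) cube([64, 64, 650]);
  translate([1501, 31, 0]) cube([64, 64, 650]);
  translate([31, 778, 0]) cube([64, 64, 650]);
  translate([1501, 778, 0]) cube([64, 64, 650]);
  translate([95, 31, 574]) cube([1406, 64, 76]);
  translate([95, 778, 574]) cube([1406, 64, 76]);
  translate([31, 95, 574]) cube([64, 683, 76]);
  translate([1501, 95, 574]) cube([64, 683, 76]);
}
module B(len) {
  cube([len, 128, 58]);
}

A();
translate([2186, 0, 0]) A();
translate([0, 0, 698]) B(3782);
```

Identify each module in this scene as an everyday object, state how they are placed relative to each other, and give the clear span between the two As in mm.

A is a table. B is a beam. A beam spans the tops of two tables. The clear span between the two tables is 590 mm.

Second table starts at x = 2186; first ends at x = 1596; clear span = 2186 − 1596 = 590 mm.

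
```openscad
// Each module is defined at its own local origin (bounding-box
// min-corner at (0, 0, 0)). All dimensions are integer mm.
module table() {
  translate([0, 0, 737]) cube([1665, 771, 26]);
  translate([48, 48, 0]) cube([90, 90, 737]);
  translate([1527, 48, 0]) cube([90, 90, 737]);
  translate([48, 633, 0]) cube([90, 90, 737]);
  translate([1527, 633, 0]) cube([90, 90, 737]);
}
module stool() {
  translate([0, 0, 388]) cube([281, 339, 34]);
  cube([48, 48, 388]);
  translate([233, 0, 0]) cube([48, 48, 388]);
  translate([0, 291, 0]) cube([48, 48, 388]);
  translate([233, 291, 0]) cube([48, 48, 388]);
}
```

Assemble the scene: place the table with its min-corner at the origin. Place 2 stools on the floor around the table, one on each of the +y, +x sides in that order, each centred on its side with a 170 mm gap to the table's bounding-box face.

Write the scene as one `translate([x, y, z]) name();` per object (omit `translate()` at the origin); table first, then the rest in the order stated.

table();
translate([692, 941, 0]) stool();
translate([1835, 216, 0]) stool();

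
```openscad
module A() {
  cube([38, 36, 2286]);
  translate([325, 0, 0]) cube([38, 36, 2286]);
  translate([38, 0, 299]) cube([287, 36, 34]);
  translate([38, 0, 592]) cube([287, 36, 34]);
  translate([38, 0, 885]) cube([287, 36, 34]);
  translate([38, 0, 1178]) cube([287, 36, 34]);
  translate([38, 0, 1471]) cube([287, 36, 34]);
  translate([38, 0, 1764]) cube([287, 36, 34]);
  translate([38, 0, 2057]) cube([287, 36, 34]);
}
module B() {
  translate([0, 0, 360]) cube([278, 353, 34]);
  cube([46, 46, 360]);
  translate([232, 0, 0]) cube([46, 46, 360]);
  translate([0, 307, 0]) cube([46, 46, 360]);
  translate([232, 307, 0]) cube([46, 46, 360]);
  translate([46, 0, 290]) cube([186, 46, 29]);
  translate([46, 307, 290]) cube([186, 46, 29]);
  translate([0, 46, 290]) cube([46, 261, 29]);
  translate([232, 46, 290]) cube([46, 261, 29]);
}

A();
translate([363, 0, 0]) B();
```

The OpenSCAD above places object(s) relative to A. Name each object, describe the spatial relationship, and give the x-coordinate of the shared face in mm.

The ladder's +x face and the stool's −x face are both at x = 363 mm.

A is a ladder. B is a stool. The stool is against the ladder's +x side, with their −y faces flush. The x-coordinate of the shared face is 363 mm.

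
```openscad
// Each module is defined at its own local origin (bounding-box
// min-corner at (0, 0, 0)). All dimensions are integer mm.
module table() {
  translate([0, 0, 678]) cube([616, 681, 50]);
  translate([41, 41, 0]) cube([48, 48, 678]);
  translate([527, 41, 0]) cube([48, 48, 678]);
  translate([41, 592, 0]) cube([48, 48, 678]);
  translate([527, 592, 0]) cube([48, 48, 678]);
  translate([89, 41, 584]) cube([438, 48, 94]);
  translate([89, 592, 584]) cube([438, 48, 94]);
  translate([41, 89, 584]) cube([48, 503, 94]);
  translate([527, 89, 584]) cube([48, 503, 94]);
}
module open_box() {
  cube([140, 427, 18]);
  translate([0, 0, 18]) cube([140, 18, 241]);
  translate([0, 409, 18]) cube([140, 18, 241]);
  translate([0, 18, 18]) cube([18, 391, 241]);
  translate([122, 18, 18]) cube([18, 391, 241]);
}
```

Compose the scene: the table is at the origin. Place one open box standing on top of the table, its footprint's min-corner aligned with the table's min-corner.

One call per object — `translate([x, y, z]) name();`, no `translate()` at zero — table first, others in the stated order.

table();
translate([0, 0, 728]) open_box();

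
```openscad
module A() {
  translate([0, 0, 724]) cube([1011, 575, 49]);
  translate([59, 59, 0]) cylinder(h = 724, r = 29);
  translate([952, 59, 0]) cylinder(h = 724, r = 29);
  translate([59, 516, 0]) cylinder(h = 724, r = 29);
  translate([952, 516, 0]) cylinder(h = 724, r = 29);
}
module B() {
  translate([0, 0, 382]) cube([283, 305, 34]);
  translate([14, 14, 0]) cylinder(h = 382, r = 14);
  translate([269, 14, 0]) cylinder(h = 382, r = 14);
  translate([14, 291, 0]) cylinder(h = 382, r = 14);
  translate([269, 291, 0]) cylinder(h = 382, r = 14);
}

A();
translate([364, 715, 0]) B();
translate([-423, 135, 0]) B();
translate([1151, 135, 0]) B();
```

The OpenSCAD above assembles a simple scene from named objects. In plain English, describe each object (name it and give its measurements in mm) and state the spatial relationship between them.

A is a table: top 1011 mm (x) × 575 mm (y), 49 mm thick, upper face at z = 773 mm, on four round legs of 58 mm diameter, each leg's bounding box inset 30 mm from the nearest pair of top edges, running from z = 0 to the bottom of the top.

B is a four-legged stool. The seat is 283×305 mm, 34 mm thick, top at z = 416 mm. It stands on four round legs, each 28 mm in diameter, from z = 0 to the seat underside, each leg's axis is inset half a diameter from the nearest pair of seat edges (so the leg's bounding box is flush with the corner).

Three stools sit around the table at the +y, −x, +x sides.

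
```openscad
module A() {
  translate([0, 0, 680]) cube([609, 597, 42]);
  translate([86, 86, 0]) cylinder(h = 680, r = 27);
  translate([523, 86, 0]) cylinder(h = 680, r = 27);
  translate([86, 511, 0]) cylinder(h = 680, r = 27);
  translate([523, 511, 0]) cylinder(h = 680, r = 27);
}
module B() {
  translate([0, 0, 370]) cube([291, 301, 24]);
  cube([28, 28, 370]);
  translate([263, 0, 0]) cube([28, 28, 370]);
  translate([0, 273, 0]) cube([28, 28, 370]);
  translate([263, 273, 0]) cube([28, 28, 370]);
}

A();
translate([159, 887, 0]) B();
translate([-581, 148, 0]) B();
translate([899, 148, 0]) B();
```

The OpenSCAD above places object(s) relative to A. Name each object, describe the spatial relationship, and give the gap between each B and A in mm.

Each stool's nearest face is 290 mm from the table's bounding box.

A is a table. B is a stool. Three stools sit around the table at the +y, −x, +x sides. The gap between each stool and the table is 290 mm.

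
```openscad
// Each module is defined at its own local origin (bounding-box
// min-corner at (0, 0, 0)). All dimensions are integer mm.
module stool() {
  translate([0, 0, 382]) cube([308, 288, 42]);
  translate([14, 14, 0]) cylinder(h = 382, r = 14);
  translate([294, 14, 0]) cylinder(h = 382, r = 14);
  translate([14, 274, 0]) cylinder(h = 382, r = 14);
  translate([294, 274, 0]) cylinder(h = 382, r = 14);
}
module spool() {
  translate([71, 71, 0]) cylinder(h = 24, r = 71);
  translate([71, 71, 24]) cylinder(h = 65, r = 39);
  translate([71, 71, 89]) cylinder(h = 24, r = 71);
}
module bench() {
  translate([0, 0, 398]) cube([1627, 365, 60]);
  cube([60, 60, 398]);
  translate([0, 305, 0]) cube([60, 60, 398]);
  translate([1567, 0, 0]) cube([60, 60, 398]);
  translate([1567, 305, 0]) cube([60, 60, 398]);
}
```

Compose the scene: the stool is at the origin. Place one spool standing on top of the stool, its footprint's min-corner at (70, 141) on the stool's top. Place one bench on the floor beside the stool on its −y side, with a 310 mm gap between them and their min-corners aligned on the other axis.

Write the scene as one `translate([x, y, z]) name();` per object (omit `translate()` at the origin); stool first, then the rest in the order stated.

stool();
translate([70, 141, 424]) spool();
translate([0, -675, 0]) bench();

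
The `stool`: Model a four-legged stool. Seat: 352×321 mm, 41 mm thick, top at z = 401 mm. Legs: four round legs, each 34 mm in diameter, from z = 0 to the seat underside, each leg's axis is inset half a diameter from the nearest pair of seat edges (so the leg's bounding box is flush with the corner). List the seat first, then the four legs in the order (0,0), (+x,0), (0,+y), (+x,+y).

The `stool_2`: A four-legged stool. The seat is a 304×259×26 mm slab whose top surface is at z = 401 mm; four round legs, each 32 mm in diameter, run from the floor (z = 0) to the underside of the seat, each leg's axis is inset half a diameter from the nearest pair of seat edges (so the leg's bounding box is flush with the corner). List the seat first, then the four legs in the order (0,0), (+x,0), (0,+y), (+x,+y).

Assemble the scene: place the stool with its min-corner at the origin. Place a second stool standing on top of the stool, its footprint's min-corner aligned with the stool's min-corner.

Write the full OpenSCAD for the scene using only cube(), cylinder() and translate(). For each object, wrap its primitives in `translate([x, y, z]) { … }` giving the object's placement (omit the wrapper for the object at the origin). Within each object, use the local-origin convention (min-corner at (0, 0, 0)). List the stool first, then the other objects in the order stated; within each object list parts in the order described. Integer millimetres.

translate([0, 0, 360]) cube([352, 321, 41]);
translate([17, 17, 0]) cylinder(h = 360, r = 17);
translate([335, 17, 0]) cylinder(h = 360, r = 17);
translate([17, 304, 0]) cylinder(h = 360, r = 17);
translate([335, 304, 0]) cylinder(h = 360, r = 17);
translate([0, 0, 401]) {
  translate([0, 0, 375]) cube([304, 259, 26]);
  translate([16, 16, 0]) cylinder(h = 375, r = 16);
  translate([288, 16, 0]) cylinder(h = 375, r = 16);
  translate([16, 243, 0]) cylinder(h = 375, r = 16);
  translate([288, 243, 0]) cylinder(h = 375, r = 16);
}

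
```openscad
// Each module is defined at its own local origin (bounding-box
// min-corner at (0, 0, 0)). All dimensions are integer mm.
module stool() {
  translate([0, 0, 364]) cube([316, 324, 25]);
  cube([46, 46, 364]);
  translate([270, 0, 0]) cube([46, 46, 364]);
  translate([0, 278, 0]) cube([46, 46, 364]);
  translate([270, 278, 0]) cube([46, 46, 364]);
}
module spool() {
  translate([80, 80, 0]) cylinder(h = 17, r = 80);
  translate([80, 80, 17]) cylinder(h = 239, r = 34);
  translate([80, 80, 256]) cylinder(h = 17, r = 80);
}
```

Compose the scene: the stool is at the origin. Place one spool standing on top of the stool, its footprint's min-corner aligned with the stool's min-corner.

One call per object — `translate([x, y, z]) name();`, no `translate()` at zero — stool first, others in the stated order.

stool();
translate([0, 0, 389]) spool();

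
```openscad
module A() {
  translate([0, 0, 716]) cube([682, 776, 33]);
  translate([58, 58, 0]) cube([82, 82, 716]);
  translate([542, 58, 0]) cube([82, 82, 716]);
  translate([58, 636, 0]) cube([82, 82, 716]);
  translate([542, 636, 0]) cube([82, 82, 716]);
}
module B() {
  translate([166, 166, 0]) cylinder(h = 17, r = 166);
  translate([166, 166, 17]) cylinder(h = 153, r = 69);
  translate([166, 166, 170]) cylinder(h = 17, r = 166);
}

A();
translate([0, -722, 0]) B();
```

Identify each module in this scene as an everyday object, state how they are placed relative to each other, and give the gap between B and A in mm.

A is a table. B is a spool. The spool is on the floor beside the table on its −y side. The gap between the spool and the table is 390 mm.

The spool's nearest face is 390 mm from the table's −y face.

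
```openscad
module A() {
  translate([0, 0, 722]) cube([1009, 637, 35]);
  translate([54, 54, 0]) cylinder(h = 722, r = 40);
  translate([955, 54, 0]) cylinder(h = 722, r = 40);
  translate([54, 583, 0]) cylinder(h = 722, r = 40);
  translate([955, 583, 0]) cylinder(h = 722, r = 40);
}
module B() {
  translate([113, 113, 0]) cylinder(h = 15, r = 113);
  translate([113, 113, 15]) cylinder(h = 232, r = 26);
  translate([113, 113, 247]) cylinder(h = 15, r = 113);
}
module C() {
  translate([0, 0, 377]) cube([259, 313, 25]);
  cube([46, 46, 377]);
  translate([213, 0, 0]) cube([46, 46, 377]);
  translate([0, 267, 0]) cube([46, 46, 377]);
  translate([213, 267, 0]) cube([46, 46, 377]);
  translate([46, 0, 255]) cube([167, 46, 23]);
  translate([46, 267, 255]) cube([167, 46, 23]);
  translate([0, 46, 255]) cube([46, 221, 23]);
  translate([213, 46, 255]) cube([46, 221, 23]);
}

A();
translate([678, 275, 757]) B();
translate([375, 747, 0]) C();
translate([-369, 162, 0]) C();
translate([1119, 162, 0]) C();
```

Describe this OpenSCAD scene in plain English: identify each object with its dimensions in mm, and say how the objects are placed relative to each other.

A is a table: top 1009 mm (x) × 637 mm (y), 35 mm thick, upper face at z = 757 mm, on four round legs of 80 mm diameter, each leg's bounding box inset 14 mm from the nearest pair of top edges, running from z = 0 to the bottom of the top.

B is a spool: two coaxial disc flanges of radius 113 mm and thickness 15 mm, joined by a core cylinder of radius 26 mm and height 232 mm. The lower flange rests on z = 0 and the three cylinders share a vertical axis.

C is a four-legged stool. The seat is 259×313 mm, 25 mm thick, top at z = 402 mm. It stands on four square legs, each 46×46 mm in cross-section, from z = 0 to the seat underside, each flush with a corner of the seat. Four stretchers, 46 mm wide and 23 mm tall, connect adjacent legs with their undersides at z = 255 mm, each running between the inner faces of the legs it joins and aligned with the legs' outer faces on the other axis.

The spool is on top of the table. Three stools sit around the table at the +y, −x, +x sides.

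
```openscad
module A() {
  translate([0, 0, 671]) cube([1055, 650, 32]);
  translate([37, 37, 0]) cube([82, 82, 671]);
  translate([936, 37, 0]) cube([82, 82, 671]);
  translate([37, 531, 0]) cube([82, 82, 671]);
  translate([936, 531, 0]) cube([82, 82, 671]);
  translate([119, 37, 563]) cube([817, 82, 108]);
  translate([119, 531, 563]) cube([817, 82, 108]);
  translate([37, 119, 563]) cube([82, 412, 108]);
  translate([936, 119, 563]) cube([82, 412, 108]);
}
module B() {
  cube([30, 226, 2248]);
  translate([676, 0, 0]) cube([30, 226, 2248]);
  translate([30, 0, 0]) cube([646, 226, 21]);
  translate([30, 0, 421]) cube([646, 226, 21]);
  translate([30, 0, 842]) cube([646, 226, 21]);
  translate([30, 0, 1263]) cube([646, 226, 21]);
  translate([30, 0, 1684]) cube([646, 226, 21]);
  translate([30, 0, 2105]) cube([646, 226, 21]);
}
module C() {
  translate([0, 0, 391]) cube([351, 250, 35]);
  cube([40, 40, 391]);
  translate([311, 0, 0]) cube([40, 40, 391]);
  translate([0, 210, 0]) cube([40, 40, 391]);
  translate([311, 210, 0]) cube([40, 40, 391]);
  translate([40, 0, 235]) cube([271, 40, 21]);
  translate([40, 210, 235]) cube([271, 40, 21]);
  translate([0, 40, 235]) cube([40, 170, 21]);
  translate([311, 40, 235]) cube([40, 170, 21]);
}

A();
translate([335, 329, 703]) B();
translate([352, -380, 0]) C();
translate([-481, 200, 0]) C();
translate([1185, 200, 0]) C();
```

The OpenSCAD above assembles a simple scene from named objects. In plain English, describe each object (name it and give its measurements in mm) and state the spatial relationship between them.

A is a rectangular dining table. The top is 1055×650×32 mm with its upper surface at z = 703 mm. It stands on four 82×82 mm square legs, each inset 37 mm from the nearest pair of top edges, running from the floor to the underside of the top. Four apron rails, 82 mm thick and 108 mm tall, run between adjacent legs with their top edges flush with the underside of the top and their outer faces flush with the legs' outer faces.

B is a bookshelf 706 mm wide overall, 226 mm deep and 2248 mm tall. The two sides are 30 mm thick vertical panels. 6 horizontal shelves of 21 mm thickness span between the inner faces of the sides; the lowest shelf sits on the floor and shelves are stacked with a clear vertical gap of 400 mm between each pair.

C is a four-legged stool. The seat is a 351×250×35 mm slab whose top surface is at z = 426 mm; four square legs, each 40×40 mm in cross-section, run from the floor (z = 0) to the underside of the seat, each flush with a corner of the seat. Four stretchers, 40 mm wide and 21 mm tall, connect adjacent legs with their undersides at z = 235 mm, each running between the inner faces of the legs it joins and aligned with the legs' outer faces on the other axis.

The bookshelf is on top of the table. Three stools sit around the table at the −y, −x, +x sides.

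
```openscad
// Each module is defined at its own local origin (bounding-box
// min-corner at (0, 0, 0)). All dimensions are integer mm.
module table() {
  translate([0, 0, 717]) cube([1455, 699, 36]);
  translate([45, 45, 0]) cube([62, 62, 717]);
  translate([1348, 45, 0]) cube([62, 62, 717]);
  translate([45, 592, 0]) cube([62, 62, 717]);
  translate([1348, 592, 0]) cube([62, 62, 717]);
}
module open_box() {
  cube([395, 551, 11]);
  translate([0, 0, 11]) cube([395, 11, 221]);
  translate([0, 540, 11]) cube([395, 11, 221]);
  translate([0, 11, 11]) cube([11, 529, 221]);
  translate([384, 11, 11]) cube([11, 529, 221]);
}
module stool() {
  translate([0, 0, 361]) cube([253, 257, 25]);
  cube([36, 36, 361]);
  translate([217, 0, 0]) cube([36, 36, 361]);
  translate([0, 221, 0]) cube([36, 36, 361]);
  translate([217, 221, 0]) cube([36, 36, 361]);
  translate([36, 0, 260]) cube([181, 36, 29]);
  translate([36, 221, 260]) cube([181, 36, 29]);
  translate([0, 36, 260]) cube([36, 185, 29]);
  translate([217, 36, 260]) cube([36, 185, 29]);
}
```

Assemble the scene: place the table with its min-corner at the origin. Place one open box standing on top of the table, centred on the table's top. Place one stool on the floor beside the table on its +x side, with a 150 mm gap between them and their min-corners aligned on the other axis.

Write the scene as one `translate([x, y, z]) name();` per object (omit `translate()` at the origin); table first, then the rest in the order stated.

table();
translate([530, 74, 753]) open_box();
translate([1605, 0, 0]) stool();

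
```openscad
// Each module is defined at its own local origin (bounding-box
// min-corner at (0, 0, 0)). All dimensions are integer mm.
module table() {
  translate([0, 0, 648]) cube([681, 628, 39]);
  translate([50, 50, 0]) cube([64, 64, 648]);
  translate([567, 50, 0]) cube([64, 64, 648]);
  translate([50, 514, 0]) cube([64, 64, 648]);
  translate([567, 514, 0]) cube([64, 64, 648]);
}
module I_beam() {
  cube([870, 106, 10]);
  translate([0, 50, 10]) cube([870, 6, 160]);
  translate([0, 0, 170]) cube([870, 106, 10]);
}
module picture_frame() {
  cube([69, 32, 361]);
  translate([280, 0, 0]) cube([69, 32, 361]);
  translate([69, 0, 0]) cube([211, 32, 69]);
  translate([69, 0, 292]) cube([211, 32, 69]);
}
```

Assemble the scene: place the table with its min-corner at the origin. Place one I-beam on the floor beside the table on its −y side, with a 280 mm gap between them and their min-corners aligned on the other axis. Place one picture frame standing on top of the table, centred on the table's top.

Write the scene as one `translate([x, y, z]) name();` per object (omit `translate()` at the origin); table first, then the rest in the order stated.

table();
translate([0, -386, 0]) I_beam();
translate([166, 298, 687]) picture_frame();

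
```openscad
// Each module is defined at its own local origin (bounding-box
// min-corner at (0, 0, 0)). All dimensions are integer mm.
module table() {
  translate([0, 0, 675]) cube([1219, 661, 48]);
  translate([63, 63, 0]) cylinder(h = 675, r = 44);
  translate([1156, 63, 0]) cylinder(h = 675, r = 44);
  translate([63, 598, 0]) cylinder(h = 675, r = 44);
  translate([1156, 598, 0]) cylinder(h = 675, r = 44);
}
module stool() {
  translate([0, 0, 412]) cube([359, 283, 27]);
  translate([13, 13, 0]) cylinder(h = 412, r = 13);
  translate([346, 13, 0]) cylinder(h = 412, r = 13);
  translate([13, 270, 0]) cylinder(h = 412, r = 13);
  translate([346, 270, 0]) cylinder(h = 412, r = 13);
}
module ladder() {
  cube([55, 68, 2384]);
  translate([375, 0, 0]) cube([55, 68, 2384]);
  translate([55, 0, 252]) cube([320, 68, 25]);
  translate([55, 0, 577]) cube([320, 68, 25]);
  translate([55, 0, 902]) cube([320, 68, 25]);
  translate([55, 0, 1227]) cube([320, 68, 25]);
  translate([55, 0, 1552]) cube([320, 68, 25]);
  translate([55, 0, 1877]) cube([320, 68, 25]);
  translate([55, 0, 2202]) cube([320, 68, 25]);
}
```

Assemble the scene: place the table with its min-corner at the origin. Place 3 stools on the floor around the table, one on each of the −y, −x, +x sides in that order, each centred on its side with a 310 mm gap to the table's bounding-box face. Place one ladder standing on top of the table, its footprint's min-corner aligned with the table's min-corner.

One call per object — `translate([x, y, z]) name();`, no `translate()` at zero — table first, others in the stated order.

table();
translate([430, -593, 0]) stool();
translate([-669, 189, 0]) stool();
translate([1529, 189, 0]) stool();
translate([0, 0, 723]) ladder();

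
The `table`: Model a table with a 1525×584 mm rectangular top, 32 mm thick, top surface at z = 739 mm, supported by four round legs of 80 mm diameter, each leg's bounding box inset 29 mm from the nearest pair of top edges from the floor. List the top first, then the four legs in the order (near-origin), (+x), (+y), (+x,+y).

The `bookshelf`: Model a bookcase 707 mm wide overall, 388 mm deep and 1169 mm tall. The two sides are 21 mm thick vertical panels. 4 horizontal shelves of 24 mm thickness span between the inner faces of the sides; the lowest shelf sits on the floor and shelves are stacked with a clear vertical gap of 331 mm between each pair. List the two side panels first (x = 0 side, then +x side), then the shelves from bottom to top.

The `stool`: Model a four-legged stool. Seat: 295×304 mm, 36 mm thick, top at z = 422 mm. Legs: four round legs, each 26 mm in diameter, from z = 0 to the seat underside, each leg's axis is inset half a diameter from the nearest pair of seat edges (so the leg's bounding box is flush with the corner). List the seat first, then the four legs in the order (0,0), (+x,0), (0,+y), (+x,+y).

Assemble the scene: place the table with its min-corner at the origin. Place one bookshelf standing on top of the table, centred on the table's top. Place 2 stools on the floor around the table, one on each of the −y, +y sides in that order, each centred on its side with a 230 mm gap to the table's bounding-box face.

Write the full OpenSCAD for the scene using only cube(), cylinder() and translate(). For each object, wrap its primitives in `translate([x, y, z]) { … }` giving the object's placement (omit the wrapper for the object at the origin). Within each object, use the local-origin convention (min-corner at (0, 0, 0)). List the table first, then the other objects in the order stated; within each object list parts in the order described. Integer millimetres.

translate([0, 0, 707]) cube([1525, 584, 32]);
translate([69, 69, 0]) cylinder(h = 707, r = 40);
translate([1456, 69, 0]) cylinder(h = 707, r = 40);
translate([69, 515, 0]) cylinder(h = 707, r = 40);
translate([1456, 515, 0]) cylinder(h = 707, r = 40);
translate([409, 98, 739]) {
  cube([21, 388, 1169]);
  translate([686, 0, 0]) cube([21, 388, 1169]);
  translate([21, 0, 0]) cube([665, 388, 24]);
  translate([21, 0, 355]) cube([665, 388, 24]);
  translate([21, 0, 710]) cube([665, 388, 24]);
  translate([21, 0, 1065]) cube([665, 388, 24]);
}
translate([615, -534, 0]) {
  translate([0, 0, 386]) cube([295, 304, 36]);
  translate([13, 13, 0]) cylinder(h = 386, r = 13);
  translate([282, 13, 0]) cylinder(h = 386, r = 13);
  translate([13, 291, 0]) cylinder(h = 386, r = 13);
  translate([282, 291, 0]) cylinder(h = 386, r = 13);
}
translate([615, 814, 0]) {
  translate([0, 0, 386]) cube([295, 304, 36]);
  translate([13, 13, 0]) cylinder(h = 386, r = 13);
  translate([282, 13, 0]) cylinder(h = 386, r = 13);
  translate([13, 291, 0]) cylinder(h = 386, r = 13);
  translate([282, 291, 0]) cylinder(h = 386, r = 13);
}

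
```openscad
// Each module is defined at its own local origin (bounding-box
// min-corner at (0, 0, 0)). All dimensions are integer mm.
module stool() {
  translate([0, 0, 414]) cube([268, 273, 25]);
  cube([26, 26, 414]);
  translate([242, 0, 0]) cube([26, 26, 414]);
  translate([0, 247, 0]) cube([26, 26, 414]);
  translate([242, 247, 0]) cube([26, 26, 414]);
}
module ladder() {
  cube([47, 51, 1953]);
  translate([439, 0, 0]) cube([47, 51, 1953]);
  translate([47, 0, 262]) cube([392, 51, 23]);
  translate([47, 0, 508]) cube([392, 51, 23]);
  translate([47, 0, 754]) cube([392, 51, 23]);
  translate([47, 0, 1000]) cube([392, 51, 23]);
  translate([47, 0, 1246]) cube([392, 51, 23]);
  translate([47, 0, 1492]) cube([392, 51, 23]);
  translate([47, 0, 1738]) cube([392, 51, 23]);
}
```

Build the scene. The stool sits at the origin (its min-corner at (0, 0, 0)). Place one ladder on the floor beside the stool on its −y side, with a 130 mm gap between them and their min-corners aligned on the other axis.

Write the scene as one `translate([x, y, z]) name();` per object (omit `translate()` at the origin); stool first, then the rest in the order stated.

stool();
translate([0, -181, 0]) ladder();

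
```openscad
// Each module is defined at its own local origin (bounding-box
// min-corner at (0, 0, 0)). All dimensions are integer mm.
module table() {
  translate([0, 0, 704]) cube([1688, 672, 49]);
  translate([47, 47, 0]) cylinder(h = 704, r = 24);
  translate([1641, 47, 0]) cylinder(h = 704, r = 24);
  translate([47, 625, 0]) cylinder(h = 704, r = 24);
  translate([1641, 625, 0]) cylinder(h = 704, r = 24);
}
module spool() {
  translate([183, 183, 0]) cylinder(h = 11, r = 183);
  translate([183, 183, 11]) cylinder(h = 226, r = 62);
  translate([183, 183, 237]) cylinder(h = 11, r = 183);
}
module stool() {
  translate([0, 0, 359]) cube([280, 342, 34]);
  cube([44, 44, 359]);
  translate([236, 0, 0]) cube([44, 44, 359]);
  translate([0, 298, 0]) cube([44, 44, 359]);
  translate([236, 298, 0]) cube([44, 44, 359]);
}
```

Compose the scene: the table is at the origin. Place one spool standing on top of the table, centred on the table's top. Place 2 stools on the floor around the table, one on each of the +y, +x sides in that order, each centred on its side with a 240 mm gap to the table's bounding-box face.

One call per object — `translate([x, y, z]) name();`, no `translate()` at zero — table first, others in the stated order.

table();
translate([661, 153, 753]) spool();
translate([704, 912, 0]) stool();
translate([1928, 165, 0]) stool();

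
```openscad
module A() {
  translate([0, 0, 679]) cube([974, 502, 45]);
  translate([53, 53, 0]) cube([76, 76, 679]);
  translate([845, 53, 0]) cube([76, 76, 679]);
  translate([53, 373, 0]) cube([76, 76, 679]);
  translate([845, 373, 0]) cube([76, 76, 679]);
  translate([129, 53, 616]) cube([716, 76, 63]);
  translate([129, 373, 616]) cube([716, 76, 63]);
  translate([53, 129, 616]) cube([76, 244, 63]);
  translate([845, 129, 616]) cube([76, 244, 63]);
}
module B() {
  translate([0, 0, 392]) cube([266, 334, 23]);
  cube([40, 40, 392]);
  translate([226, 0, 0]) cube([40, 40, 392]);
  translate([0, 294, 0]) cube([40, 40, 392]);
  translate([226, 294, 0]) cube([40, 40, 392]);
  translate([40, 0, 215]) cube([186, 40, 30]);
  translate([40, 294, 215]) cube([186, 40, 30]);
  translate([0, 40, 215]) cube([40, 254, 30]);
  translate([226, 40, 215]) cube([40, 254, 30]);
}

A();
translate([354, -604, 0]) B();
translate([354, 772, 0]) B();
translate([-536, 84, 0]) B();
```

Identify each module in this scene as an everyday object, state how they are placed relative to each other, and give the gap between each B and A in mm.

Each stool's nearest face is 270 mm from the table's bounding box.

A is a table. B is a stool. Three stools sit around the table at the −y, +y, −x sides. The gap between each stool and the table is 270 mm.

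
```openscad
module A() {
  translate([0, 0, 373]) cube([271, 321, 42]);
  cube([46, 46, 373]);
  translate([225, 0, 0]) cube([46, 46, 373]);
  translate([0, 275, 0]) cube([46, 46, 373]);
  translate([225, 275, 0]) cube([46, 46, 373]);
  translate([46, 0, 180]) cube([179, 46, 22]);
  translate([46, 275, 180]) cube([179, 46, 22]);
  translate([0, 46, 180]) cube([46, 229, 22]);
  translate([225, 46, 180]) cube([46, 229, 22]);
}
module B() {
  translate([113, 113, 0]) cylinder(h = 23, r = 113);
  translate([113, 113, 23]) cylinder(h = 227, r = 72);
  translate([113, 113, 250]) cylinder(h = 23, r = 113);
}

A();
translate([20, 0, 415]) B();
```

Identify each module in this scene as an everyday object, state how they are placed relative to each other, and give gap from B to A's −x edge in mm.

The spool's min-x is at 20; the stool's min-x is 0; gap = 20 mm.

A is a stool. B is a spool. The spool is on top of the stool. The gap from the spool to the stool's −x edge is 20 mm.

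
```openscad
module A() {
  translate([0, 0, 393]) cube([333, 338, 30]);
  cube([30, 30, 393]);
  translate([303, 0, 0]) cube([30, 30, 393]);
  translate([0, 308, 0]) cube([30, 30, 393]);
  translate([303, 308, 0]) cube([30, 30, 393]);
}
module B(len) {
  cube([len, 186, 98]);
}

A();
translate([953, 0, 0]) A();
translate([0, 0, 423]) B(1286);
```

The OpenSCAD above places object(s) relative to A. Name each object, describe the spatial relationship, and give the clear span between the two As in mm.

A is a stool. B is a beam. A beam spans the tops of two stools. The clear span between the two stools is 620 mm.

Second stool starts at x = 953; first ends at x = 333; clear span = 953 − 333 = 620 mm.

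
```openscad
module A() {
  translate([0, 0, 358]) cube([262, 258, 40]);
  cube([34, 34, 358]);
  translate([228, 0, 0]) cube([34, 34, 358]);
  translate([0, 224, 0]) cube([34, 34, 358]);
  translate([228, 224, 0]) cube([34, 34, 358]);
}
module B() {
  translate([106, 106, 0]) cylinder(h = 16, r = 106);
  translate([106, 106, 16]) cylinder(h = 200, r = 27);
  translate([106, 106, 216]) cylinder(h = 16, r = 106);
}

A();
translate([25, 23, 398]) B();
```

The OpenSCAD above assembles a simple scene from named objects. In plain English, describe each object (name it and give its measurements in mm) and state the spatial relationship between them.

A is a four-legged stool. The seat is 262×258 mm, 40 mm thick, top at z = 398 mm. It stands on four square legs, each 34×34 mm in cross-section, from z = 0 to the seat underside, each flush with a corner of the seat.

B is a spool: two coaxial disc flanges of radius 106 mm and thickness 16 mm, joined by a core cylinder of radius 27 mm and height 200 mm. The lower flange rests on z = 0 and the three cylinders share a vertical axis.

The spool is on top of the stool, centred.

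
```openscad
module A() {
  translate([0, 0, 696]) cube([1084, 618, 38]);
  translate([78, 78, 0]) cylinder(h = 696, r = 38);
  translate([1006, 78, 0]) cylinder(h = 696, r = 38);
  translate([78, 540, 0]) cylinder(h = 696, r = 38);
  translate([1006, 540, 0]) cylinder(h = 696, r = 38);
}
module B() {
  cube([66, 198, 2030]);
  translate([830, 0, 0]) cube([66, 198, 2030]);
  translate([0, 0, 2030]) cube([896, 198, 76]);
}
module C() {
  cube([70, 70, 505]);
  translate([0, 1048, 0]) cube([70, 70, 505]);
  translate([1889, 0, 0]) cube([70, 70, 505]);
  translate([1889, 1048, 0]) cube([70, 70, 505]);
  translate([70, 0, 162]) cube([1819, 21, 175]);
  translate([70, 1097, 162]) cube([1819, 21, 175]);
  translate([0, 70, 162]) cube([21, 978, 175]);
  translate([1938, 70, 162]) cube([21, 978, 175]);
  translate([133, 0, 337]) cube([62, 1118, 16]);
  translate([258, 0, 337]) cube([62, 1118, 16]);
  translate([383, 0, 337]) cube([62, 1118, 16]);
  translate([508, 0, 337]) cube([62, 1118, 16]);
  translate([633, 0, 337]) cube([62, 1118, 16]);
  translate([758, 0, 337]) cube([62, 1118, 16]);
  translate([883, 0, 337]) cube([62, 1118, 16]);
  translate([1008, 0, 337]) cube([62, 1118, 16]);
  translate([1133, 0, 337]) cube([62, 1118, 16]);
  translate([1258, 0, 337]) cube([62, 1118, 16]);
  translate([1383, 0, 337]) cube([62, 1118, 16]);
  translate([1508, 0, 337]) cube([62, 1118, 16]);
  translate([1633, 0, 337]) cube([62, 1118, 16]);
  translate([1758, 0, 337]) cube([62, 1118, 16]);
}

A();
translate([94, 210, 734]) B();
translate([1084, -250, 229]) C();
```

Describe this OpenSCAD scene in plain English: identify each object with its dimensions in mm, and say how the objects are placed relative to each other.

A is a table: top 1084 mm (x) × 618 mm (y), 38 mm thick, upper face at z = 734 mm, on four round legs of 76 mm diameter, each leg's bounding box inset 40 mm from the nearest pair of top edges, running from z = 0 to the bottom of the top.

B is a rectangular door frame: two vertical jambs of 66×198 mm section, 2030 mm tall, with a clear opening 764 mm wide between their inner faces. A header 76 mm tall and 198 mm deep lies on top of the jambs and spans the full outside width.

C is a bed frame 1959 mm long (x) by 1118 mm wide (y). Four 70×70 mm corner posts, 505 mm tall, at the corners of the footprint. Four rails of 21 mm thickness and 175 mm height run between adjacent posts with their undersides at z = 162 mm, their outer faces flush with the outside of the frame (the two x-running rails run between the posts' inner faces; the two y-running rails run between the posts' inner faces). 14 slats, each 62 mm wide (x) and 16 mm thick, lie across the top of the two x-running rails, running the full 1118 mm width of the frame in y; the slats are evenly spaced along x between the inner faces of the end posts with equal gaps (rounded down to the nearest mm) at the −x end and between each pair — any rounding remainder accumulates at the +x end.

The door frame is on top of the table, centred. The bed frame is beside the table with their tops flush at z = 734.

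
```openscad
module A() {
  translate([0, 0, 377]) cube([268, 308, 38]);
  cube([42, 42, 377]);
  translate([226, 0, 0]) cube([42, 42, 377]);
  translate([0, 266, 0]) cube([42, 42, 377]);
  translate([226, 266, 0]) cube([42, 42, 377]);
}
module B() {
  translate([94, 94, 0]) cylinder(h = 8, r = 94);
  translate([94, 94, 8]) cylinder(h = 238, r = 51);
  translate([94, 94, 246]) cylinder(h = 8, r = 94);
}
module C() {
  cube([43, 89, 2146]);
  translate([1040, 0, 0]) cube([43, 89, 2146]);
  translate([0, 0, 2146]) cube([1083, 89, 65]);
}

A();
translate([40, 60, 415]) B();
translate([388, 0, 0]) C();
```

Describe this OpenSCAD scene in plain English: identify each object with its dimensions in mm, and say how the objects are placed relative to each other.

A is a four-legged stool. The seat is a 268×308×38 mm slab whose top surface is at z = 415 mm; four square legs, each 42×42 mm in cross-section, run from the floor (z = 0) to the underside of the seat, each flush with a corner of the seat.

B is a spool: two coaxial disc flanges of radius 94 mm and thickness 8 mm, joined by a core cylinder of radius 51 mm and height 238 mm. The lower flange rests on z = 0 and the three cylinders share a vertical axis.

C is a rectangular door frame: two vertical jambs of 43×89 mm section, 2146 mm tall, with a clear opening 997 mm wide between their inner faces. A header 65 mm tall and 89 mm deep lies on top of the jambs and spans the full outside width.

The spool is on top of the stool, centred. The door frame is on the floor beside the stool on its +x side.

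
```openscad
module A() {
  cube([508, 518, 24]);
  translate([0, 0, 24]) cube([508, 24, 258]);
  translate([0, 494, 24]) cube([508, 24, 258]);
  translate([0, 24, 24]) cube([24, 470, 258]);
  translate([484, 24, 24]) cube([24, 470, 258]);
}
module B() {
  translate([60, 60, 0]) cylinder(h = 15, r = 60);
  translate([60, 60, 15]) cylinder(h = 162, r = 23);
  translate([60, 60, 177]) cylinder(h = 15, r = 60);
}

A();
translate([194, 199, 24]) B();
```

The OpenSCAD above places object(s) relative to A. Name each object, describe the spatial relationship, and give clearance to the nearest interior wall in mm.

Clearances: x = 170, y = 175; minimum 170 mm.

A is an open box. B is a spool. The spool sits inside the open box, centred. The clearance to the nearest interior wall is 170 mm.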